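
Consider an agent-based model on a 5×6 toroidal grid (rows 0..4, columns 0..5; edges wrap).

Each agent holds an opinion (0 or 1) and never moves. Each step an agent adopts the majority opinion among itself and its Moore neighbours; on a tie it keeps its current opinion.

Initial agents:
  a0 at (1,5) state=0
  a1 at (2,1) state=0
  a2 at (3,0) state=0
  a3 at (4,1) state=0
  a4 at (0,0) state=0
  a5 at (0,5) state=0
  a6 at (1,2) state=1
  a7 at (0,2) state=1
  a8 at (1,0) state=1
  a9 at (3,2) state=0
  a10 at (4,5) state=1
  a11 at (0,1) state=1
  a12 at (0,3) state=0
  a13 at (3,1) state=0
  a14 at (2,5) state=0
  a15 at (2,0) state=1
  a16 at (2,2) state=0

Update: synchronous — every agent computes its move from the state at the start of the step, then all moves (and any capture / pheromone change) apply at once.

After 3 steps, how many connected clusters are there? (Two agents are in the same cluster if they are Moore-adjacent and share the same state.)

t=1: a0@(1,5):0 a1@(2,1):0 a2@(3,0):0 a3@(4,1):0 a4@(0,0):0 a5@(0,5):0 a6@(1,2):1 a7@(0,2):1 a8@(1,0):0 a9@(3,2):0 a10@(4,5):0 a11@(0,1):1 a12@(0,3):1 a13@(3,1):0 a14@(2,5):0 a15@(2,0):0 a16@(2,2):0
t=2: (unchanged — steady state)

2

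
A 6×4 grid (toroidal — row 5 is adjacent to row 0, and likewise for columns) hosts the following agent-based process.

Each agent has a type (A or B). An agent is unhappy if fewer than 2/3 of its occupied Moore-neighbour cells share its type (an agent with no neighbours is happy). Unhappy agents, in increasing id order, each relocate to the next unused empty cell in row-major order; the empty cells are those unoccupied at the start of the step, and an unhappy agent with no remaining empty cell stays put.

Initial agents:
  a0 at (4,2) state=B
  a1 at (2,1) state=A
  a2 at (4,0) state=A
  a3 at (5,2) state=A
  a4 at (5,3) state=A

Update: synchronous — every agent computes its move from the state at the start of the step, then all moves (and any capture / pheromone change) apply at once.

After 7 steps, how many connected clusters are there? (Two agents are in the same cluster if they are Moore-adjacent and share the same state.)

3

t=1: a0@(0,0):B a1@(2,1):A a2@(4,0):A a3@(0,1):A a4@(5,3):A
t=2: a0@(0,2):B a1@(2,1):A a2@(4,0):A a3@(0,3):A a4@(1,0):A
t=3: a0@(0,0):B a1@(2,1):A a2@(4,0):A a3@(0,1):A a4@(1,0):A
t=4: a0@(0,2):B a1@(2,1):A a2@(4,0):A a3@(0,3):A a4@(1,0):A
t=5: a0@(0,0):B a1@(2,1):A a2@(4,0):A a3@(0,1):A a4@(1,0):A
t=6: a0@(0,2):B a1@(2,1):A a2@(4,0):A a3@(0,3):A a4@(1,0):A
t=7: a0@(0,0):B a1@(2,1):A a2@(4,0):A a3@(0,1):A a4@(1,0):A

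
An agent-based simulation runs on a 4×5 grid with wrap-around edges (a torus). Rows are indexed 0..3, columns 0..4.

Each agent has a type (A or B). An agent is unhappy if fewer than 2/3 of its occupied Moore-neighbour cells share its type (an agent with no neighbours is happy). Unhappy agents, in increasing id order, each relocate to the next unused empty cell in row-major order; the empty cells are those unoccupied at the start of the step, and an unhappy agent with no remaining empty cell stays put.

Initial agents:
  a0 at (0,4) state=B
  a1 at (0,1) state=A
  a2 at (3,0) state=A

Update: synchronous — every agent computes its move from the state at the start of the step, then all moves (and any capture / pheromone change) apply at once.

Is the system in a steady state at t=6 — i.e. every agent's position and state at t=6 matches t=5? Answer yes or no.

no

t=1: a0@(0,0):B a1@(0,1):A a2@(0,2):A
t=2: a0@(0,3):B a1@(0,4):A a2@(0,2):A
t=3: a0@(0,0):B a1@(0,1):A a2@(1,0):A
t=4: a0@(0,2):B a1@(0,3):A a2@(0,4):A
t=5: a0@(0,0):B a1@(0,1):A a2@(0,4):A
t=6: a0@(0,2):B a1@(0,3):A a2@(1,0):A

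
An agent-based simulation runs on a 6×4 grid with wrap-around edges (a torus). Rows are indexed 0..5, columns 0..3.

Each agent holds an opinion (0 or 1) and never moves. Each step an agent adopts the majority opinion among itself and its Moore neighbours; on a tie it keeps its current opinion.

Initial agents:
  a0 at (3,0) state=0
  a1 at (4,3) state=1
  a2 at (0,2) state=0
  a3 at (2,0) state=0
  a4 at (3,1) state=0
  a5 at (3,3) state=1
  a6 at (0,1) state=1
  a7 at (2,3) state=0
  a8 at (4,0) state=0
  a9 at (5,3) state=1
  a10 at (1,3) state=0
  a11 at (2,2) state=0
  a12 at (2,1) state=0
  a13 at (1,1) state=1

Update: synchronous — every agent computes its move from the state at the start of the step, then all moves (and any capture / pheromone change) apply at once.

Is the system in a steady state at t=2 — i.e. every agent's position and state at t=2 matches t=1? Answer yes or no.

no

t=1: a0@(3,0):0 a1@(4,3):1 a2@(0,2):1 a3@(2,0):0 a4@(3,1):0 a5@(3,3):0 a6@(0,1):1 a7@(2,3):0 a8@(4,0):0 a9@(5,3):1 a10@(1,3):0 a11@(2,2):0 a12@(2,1):0 a13@(1,1):0
t=2: a0@(3,0):0 a1@(4,3):0 a2@(0,2):1 a3@(2,0):0 a4@(3,1):0 a5@(3,3):0 a6@(0,1):1 a7@(2,3):0 a8@(4,0):0 a9@(5,3):1 a10@(1,3):0 a11@(2,2):0 a12@(2,1):0 a13@(1,1):0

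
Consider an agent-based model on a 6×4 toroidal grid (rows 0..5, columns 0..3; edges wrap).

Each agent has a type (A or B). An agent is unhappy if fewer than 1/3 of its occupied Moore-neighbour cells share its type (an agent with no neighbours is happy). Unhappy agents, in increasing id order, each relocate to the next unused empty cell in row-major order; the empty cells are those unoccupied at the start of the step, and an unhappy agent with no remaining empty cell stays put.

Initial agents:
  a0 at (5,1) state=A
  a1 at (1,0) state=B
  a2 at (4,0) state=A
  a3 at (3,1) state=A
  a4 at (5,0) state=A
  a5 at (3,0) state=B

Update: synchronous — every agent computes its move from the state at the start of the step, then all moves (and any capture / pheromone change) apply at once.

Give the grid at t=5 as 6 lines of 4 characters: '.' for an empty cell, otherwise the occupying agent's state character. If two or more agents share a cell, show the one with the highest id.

B...
B...
....
.A..
A...
AA..

t=1: a0@(5,1):A a1@(1,0):B a2@(4,0):A a3@(3,1):A a4@(5,0):A a5@(0,0):B
t=2: (unchanged — steady state)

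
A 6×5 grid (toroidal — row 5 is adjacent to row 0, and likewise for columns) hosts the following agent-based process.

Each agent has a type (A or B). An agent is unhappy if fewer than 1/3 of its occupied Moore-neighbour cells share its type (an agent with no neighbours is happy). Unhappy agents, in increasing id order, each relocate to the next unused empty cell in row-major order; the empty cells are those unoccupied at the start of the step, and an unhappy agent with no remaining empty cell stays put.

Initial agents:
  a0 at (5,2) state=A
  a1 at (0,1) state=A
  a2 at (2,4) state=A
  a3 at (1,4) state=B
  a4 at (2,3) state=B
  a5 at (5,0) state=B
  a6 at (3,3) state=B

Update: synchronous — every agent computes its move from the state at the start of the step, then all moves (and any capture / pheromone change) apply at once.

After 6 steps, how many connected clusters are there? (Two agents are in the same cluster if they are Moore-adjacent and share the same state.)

2

t=1: a0@(5,2):A a1@(0,1):A a2@(0,0):A a3@(1,4):B a4@(2,3):B a5@(0,2):B a6@(3,3):B
t=2: a0@(5,2):A a1@(0,1):A a2@(0,0):A a3@(1,4):B a4@(2,3):B a5@(0,3):B a6@(3,3):B
t=3: (unchanged — steady state)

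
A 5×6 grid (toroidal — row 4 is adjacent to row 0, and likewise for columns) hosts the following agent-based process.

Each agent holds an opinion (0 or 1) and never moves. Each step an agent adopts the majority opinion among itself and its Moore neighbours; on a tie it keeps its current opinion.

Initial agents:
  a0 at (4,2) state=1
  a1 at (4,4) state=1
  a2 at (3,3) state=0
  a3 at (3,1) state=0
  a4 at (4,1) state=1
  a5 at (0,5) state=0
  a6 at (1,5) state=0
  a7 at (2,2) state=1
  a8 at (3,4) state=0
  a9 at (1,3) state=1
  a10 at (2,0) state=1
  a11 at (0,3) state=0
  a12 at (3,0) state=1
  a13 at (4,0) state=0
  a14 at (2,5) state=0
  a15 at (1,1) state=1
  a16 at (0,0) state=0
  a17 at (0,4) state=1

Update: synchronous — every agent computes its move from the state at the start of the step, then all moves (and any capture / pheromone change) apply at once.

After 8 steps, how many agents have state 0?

8

t=1: a0@(4,2):0 a1@(4,4):0 a2@(3,3):1 a3@(3,1):1 a4@(4,1):1 a5@(0,5):0 a6@(1,5):0 a7@(2,2):1 a8@(3,4):0 a9@(1,3):1 a10@(2,0):1 a11@(0,3):1 a12@(3,0):1 a13@(4,0):0 a14@(2,5):0 a15@(1,1):1 a16@(0,0):0 a17@(0,4):1
t=2: a0@(4,2):1 a1@(4,4):0 a2@(3,3):0 a3@(3,1):1 a4@(4,1):1 a5@(0,5):0 a6@(1,5):0 a7@(2,2):1 a8@(3,4):0 a9@(1,3):1 a10@(2,0):1 a11@(0,3):1 a12@(3,0):1 a13@(4,0):0 a14@(2,5):0 a15@(1,1):1 a16@(0,0):0 a17@(0,4):1
t=3: (unchanged — steady state)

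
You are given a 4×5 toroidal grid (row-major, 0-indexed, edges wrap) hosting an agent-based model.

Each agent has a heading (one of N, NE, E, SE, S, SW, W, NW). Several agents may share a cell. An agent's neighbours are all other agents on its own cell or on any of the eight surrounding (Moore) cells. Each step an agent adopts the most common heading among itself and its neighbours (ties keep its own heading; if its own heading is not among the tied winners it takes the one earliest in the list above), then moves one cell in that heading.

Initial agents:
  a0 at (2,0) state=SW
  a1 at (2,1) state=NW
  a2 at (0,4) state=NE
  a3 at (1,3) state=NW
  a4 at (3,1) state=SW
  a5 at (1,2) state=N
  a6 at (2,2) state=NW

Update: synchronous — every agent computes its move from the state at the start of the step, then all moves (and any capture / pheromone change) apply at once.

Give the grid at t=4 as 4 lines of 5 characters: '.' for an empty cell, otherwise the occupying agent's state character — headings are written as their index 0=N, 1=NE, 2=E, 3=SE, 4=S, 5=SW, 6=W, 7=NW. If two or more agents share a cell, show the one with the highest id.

.....
..777
.577.
.....

t=1: a0@(3,4):SW a1@(1,0):NW a2@(3,0):NE a3@(0,2):NW a4@(0,0):SW a5@(0,1):NW a6@(1,1):NW
t=2: a0@(0,3):SW a1@(0,4):NW a2@(0,4):SW a3@(3,1):NW a4@(3,4):NW a5@(3,0):NW a6@(0,0):NW
t=3: a0@(1,2):SW a1@(3,3):NW a2@(3,3):NW a3@(2,0):NW a4@(2,3):NW a5@(2,4):NW a6@(3,4):NW
t=4: a0@(2,1):SW a1@(2,2):NW a2@(2,2):NW a3@(1,4):NW a4@(1,2):NW a5@(1,3):NW a6@(2,3):NW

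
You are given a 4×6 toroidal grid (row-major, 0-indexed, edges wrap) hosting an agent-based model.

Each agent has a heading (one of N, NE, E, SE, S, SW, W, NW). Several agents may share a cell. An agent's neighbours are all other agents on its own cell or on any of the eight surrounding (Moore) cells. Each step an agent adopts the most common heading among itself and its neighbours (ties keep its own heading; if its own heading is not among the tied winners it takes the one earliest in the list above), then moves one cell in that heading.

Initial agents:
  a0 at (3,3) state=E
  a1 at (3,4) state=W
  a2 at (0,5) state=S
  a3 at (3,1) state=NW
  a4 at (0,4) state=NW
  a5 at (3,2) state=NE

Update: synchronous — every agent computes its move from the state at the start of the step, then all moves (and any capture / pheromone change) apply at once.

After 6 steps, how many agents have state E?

1

t=1: a0@(3,4):E a1@(3,3):W a2@(1,5):S a3@(2,0):NW a4@(3,3):NW a5@(2,3):NE
t=2: a0@(3,5):E a1@(3,2):W a2@(2,5):S a3@(1,5):NW a4@(2,2):NW a5@(1,4):NE
t=3: a0@(3,0):E a1@(3,1):W a2@(3,5):S a3@(0,4):NW a4@(1,1):NW a5@(0,5):NE
t=4: a0@(3,1):E a1@(3,0):W a2@(0,5):S a3@(3,3):NW a4@(0,0):NW a5@(3,0):NE
t=5: a0@(3,2):E a1@(3,5):W a2@(1,5):S a3@(2,2):NW a4@(3,5):NW a5@(2,1):NE
t=6: a0@(3,3):E a1@(3,4):W a2@(2,5):S a3@(1,1):NW a4@(2,4):NW a5@(1,2):NE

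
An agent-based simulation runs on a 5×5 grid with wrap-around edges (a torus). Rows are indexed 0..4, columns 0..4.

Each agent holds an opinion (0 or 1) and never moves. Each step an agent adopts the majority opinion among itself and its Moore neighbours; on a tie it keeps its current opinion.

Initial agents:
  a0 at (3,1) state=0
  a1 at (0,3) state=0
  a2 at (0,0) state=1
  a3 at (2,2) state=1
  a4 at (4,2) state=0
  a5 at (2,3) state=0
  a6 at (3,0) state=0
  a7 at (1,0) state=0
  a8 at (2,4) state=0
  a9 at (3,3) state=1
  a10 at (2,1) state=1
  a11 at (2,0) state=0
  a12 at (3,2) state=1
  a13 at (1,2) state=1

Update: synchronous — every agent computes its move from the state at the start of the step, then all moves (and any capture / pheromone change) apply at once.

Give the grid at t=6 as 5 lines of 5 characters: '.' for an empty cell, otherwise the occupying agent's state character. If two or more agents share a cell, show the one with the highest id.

1..0.
0.1..
01110
0011.
..0..

t=1: a0@(3,1):0 a1@(0,3):0 a2@(0,0):1 a3@(2,2):1 a4@(4,2):0 a5@(2,3):1 a6@(3,0):0 a7@(1,0):0 a8@(2,4):0 a9@(3,3):1 a10@(2,1):1 a11@(2,0):0 a12@(3,2):1 a13@(1,2):1
t=2: (unchanged — steady state)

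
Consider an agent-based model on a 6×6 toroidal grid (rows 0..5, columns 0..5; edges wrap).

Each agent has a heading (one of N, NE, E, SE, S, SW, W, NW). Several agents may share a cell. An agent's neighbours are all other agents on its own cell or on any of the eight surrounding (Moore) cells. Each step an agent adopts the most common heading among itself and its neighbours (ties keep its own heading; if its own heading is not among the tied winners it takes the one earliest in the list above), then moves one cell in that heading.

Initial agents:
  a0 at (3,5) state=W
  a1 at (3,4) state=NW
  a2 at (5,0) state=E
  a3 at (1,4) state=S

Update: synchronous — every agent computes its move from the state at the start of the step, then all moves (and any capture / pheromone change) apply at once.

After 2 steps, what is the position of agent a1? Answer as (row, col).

(1, 2)

t=1: a0@(3,4):W a1@(2,3):NW a2@(5,1):E a3@(2,4):S
t=2: a0@(3,3):W a1@(1,2):NW a2@(5,2):E a3@(3,4):S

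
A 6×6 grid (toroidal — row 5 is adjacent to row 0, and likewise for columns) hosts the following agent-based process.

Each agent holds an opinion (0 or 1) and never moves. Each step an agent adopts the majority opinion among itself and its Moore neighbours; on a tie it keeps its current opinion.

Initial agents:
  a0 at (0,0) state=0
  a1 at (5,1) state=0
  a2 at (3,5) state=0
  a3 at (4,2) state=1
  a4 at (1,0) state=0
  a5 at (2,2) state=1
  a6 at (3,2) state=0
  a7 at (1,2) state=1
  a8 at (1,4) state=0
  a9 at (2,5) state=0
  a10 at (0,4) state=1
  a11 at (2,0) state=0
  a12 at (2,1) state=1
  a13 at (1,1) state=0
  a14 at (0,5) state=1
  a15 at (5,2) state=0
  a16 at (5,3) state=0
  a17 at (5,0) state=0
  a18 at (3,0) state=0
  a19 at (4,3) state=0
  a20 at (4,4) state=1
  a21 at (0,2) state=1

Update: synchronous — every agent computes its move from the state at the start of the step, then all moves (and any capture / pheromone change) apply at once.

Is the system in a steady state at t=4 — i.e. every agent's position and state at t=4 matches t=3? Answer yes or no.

yes

t=1: a0@(0,0):0 a1@(5,1):0 a2@(3,5):0 a3@(4,2):0 a4@(1,0):0 a5@(2,2):1 a6@(3,2):1 a7@(1,2):1 a8@(1,4):0 a9@(2,5):0 a10@(0,4):1 a11@(2,0):0 a12@(2,1):0 a13@(1,1):0 a14@(0,5):0 a15@(5,2):0 a16@(5,3):1 a17@(5,0):0 a18@(3,0):0 a19@(4,3):0 a20@(4,4):0 a21@(0,2):0
t=2: a0@(0,0):0 a1@(5,1):0 a2@(3,5):0 a3@(4,2):0 a4@(1,0):0 a5@(2,2):1 a6@(3,2):0 a7@(1,2):0 a8@(1,4):0 a9@(2,5):0 a10@(0,4):1 a11@(2,0):0 a12@(2,1):0 a13@(1,1):0 a14@(0,5):0 a15@(5,2):0 a16@(5,3):0 a17@(5,0):0 a18@(3,0):0 a19@(4,3):0 a20@(4,4):0 a21@(0,2):0
t=3: a0@(0,0):0 a1@(5,1):0 a2@(3,5):0 a3@(4,2):0 a4@(1,0):0 a5@(2,2):0 a6@(3,2):0 a7@(1,2):0 a8@(1,4):0 a9@(2,5):0 a10@(0,4):0 a11@(2,0):0 a12@(2,1):0 a13@(1,1):0 a14@(0,5):0 a15@(5,2):0 a16@(5,3):0 a17@(5,0):0 a18@(3,0):0 a19@(4,3):0 a20@(4,4):0 a21@(0,2):0
t=4: (unchanged — steady state)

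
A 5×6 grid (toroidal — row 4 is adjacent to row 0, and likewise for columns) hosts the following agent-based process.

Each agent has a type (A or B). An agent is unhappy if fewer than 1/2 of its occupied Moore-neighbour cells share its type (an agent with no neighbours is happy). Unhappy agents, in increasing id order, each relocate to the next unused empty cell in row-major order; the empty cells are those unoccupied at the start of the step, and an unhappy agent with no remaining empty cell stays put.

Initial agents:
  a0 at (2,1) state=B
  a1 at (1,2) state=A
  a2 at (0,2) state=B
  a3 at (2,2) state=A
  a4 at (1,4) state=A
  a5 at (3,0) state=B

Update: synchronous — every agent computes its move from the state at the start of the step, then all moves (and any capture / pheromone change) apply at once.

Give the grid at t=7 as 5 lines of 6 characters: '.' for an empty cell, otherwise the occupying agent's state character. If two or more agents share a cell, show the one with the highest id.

t=1: a0@(0,0):B a1@(0,1):A a2@(0,3):B a3@(2,2):A a4@(1,4):A a5@(3,0):B
t=2: a0@(0,2):B a1@(0,4):A a2@(0,5):B a3@(2,2):A a4@(1,0):A a5@(3,0):B
t=3: a0@(0,2):B a1@(0,0):A a2@(0,1):B a3@(2,2):A a4@(0,3):A a5@(3,0):B
t=4: a0@(0,2):B a1@(0,4):A a2@(0,1):B a3@(2,2):A a4@(0,5):A a5@(3,0):B
t=5: (unchanged — steady state)

.BB.AA
......
..A...
B.....
......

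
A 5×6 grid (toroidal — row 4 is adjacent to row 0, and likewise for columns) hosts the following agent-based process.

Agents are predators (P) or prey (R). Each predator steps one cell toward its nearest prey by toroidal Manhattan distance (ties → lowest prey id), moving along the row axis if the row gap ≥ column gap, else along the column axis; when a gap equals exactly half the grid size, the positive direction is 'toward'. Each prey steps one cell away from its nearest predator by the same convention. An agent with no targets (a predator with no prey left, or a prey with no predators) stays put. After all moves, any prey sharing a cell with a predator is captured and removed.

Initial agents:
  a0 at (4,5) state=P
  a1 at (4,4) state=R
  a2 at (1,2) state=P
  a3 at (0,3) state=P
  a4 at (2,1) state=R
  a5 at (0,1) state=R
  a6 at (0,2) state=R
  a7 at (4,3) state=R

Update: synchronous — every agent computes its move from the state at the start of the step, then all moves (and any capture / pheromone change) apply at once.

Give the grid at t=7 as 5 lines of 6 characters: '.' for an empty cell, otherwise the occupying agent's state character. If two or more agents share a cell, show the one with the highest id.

......
......
.R.R..
.RR...
..PP..

t=1: a0@(4,4):P a1@(4,3):R a2@(0,2):P a3@(0,2):P a4@(3,1):R a5@(4,1):R a6@(4,2):R a7@(3,3):R
t=2: a0@(4,3):P a2@(4,2):P a3@(4,2):P a4@(2,1):R a5@(3,1):R a6@(3,2):R a7@(2,3):R
t=3: a0@(3,3):P a2@(3,2):P a3@(3,2):P a4@(1,1):R a5@(2,1):R a6@(2,2):R a7@(1,3):R
t=4: a0@(2,3):P a2@(2,2):P a3@(2,2):P a4@(0,1):R a5@(1,1):R a6@(1,2):R a7@(0,3):R
t=5: a0@(1,3):P a2@(1,2):P a3@(1,2):P a4@(4,1):R a5@(0,1):R a6@(0,2):R a7@(4,3):R
t=6: a0@(0,3):P a2@(0,2):P a3@(0,2):P a4@(3,1):R a5@(4,1):R a6@(4,2):R a7@(3,3):R
t=7: a0@(4,3):P a2@(4,2):P a3@(4,2):P a4@(2,1):R a5@(3,1):R a6@(3,2):R a7@(2,3):R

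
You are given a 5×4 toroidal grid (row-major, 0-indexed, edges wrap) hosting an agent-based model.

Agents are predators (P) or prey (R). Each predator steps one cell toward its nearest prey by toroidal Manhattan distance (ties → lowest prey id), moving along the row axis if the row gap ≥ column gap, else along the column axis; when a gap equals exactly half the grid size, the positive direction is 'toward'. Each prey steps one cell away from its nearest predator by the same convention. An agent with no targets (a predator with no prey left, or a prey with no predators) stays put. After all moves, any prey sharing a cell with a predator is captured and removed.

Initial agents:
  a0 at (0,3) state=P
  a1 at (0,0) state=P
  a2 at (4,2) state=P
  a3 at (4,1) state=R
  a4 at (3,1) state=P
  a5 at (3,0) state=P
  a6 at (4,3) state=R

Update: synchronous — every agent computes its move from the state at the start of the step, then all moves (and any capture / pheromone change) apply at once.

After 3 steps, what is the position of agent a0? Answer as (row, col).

(2, 3)

t=1: a0@(4,3):P a1@(4,0):P a2@(4,1):P a4@(4,1):P a5@(4,0):P a6@(3,3):R
t=2: a0@(3,3):P a1@(3,0):P a2@(4,2):P a4@(4,2):P a5@(3,0):P a6@(2,3):R
t=3: a0@(2,3):P a1@(2,0):P a2@(3,2):P a4@(3,2):P a5@(2,0):P a6@(1,3):R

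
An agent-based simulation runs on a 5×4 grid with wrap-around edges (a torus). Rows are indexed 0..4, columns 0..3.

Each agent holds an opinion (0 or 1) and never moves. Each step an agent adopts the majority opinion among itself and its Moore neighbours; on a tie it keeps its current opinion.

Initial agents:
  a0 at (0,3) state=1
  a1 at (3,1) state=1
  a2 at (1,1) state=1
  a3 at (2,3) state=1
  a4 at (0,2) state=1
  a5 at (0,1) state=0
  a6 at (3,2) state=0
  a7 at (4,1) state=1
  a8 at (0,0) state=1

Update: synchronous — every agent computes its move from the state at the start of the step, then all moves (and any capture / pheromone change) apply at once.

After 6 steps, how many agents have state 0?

0

t=1: a0@(0,3):1 a1@(3,1):1 a2@(1,1):1 a3@(2,3):1 a4@(0,2):1 a5@(0,1):1 a6@(3,2):1 a7@(4,1):1 a8@(0,0):1
t=2: (unchanged — steady state)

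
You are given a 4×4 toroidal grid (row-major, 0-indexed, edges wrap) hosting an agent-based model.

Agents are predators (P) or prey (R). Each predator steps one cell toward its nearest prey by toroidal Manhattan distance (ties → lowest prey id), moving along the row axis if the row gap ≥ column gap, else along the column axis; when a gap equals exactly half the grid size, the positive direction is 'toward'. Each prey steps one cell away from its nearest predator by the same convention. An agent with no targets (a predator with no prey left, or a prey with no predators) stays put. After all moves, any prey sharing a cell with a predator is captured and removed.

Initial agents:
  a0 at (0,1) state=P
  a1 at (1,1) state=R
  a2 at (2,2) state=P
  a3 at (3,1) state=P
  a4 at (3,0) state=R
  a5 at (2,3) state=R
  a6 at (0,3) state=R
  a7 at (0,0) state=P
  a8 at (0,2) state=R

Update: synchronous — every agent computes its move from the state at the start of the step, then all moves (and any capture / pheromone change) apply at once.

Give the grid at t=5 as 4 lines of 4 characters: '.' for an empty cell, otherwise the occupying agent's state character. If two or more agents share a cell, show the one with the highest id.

....
.P..
.R.P
...R

t=1: a0@(1,1):P a1@(2,1):R a2@(2,3):P a3@(3,0):P a4@(3,3):R a5@(2,0):R a6@(0,2):R a7@(3,0):P a8@(0,3):R
t=2: a0@(2,1):P a1@(3,1):R a2@(3,3):P a3@(3,3):P a4@(0,3):R a6@(3,2):R a7@(3,3):P
t=3: a0@(3,1):P a1@(0,1):R a2@(0,3):P a3@(0,3):P a4@(1,3):R a7@(0,3):P
t=4: a0@(0,1):P a1@(1,1):R a2@(1,3):P a3@(1,3):P a4@(2,3):R a7@(1,3):P
t=5: a0@(1,1):P a1@(2,1):R a2@(2,3):P a3@(2,3):P a4@(3,3):R a7@(2,3):P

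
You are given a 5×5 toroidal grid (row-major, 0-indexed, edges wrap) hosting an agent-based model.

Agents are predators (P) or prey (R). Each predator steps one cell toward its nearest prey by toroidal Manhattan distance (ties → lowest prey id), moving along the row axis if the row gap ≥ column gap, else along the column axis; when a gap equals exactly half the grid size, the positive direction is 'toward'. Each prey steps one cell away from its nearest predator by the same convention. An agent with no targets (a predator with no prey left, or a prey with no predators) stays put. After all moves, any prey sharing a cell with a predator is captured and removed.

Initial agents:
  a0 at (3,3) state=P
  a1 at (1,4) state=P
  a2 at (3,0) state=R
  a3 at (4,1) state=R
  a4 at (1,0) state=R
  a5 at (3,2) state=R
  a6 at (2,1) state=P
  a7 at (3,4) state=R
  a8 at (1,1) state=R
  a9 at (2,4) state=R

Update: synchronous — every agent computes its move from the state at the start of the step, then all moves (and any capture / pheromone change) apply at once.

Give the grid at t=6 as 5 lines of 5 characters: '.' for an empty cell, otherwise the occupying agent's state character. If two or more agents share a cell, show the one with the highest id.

.....
.....
.P...
RRPP.
.....

t=1: a0@(3,2):P a1@(1,0):P a2@(3,1):R a3@(0,1):R a5@(3,1):R a6@(1,1):P a7@(3,0):R a8@(0,1):R a9@(3,4):R
t=2: a0@(3,1):P a1@(0,0):P a2@(3,0):R a3@(4,1):R a5@(3,0):R a6@(0,1):P a7@(3,4):R a8@(4,1):R a9@(3,0):R
t=3: a0@(3,0):P a1@(4,0):P a2@(3,4):R a3@(0,1):R a5@(3,4):R a6@(4,1):P a7@(3,3):R a8@(0,1):R a9@(3,4):R
t=4: a0@(3,4):P a1@(3,0):P a2@(3,3):R a3@(1,1):R a5@(3,3):R a6@(0,1):P a7@(3,2):R a8@(1,1):R a9@(3,3):R
t=5: a0@(3,3):P a1@(3,4):P a2@(3,2):R a3@(2,1):R a5@(3,2):R a6@(1,1):P a7@(3,1):R a8@(2,1):R a9@(3,2):R
t=6: a0@(3,2):P a1@(3,3):P a2@(3,1):R a3@(3,1):R a5@(3,1):R a6@(2,1):P a7@(3,0):R a8@(3,1):R a9@(3,1):R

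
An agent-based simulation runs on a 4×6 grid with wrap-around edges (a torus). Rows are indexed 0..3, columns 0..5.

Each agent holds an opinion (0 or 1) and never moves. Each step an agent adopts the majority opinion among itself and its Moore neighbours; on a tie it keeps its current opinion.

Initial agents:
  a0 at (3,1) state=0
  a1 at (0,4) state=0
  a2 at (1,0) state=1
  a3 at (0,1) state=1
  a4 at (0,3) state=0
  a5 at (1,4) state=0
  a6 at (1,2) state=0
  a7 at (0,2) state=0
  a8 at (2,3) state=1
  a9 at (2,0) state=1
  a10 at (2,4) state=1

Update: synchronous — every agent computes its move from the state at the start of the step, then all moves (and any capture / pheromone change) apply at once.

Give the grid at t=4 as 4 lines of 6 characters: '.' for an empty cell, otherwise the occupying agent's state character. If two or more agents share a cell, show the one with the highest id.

.0000.
1.0.0.
1..11.
.0....

t=1: a0@(3,1):0 a1@(0,4):0 a2@(1,0):1 a3@(0,1):0 a4@(0,3):0 a5@(1,4):0 a6@(1,2):0 a7@(0,2):0 a8@(2,3):1 a9@(2,0):1 a10@(2,4):1
t=2: (unchanged — steady state)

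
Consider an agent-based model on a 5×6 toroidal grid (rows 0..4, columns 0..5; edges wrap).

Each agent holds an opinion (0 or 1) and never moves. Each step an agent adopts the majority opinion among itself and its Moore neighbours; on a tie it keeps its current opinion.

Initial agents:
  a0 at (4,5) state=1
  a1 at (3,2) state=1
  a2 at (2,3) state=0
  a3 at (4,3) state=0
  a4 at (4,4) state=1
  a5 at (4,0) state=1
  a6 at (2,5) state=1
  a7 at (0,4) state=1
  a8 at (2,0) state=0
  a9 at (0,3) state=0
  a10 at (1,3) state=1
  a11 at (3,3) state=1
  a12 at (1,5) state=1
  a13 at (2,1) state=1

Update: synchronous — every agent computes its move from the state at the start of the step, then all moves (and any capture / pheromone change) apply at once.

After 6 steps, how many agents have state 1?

14

t=1: a0@(4,5):1 a1@(3,2):1 a2@(2,3):1 a3@(4,3):1 a4@(4,4):1 a5@(4,0):1 a6@(2,5):1 a7@(0,4):1 a8@(2,0):1 a9@(0,3):1 a10@(1,3):1 a11@(3,3):1 a12@(1,5):1 a13@(2,1):1
t=2: (unchanged — steady state)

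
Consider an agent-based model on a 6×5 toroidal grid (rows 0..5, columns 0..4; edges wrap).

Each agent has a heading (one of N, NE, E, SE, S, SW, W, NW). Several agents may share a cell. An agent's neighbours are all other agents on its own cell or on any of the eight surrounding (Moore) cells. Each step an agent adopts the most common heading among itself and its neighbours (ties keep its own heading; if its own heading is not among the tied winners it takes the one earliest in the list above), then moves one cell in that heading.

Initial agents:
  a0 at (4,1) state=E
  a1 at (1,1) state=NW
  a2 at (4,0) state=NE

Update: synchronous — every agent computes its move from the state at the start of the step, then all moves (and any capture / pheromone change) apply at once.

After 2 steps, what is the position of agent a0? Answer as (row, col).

(4, 3)

t=1: a0@(4,2):E a1@(0,0):NW a2@(3,1):NE
t=2: a0@(4,3):E a1@(5,4):NW a2@(2,2):NE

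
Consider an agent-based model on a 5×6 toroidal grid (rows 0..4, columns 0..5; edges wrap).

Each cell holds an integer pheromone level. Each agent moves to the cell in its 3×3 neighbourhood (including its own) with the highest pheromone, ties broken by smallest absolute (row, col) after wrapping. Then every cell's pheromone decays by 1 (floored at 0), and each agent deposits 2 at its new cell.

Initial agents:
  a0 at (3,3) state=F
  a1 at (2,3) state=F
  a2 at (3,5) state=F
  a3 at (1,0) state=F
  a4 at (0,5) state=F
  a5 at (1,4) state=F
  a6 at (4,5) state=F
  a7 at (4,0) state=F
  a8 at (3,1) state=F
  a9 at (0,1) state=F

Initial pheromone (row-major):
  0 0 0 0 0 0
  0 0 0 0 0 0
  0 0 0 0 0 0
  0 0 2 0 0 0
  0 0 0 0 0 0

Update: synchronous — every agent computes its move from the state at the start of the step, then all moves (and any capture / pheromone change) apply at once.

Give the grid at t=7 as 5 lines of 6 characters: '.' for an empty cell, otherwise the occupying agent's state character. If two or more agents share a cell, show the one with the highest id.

F..F..
......
F.....
..F...
......

t=1: a0@(3,2) a1@(3,2) a2@(2,0) a3@(0,0) a4@(0,0) a5@(0,3) a6@(0,0) a7@(0,0) a8@(3,2) a9@(0,0) | pheromone: 10 0 0 2 0 0 / 0 0 0 0 0 0 / 2 0 0 0 0 0 / 0 0 7 0 0 0 / 0 0 0 0 0 0
t=2: a0@(3,2) a1@(3,2) a2@(2,0) a3@(0,0) a4@(0,0) a5@(0,3) a6@(0,0) a7@(0,0) a8@(3,2) a9@(0,0) | pheromone: 19 0 0 3 0 0 / 0 0 0 0 0 0 / 3 0 0 0 0 0 / 0 0 12 0 0 0 / 0 0 0 0 0 0
t=3: a0@(3,2) a1@(3,2) a2@(2,0) a3@(0,0) a4@(0,0) a5@(0,3) a6@(0,0) a7@(0,0) a8@(3,2) a9@(0,0) | pheromone: 28 0 0 4 0 0 / 0 0 0 0 0 0 / 4 0 0 0 0 0 / 0 0 17 0 0 0 / 0 0 0 0 0 0
t=4: a0@(3,2) a1@(3,2) a2@(2,0) a3@(0,0) a4@(0,0) a5@(0,3) a6@(0,0) a7@(0,0) a8@(3,2) a9@(0,0) | pheromone: 37 0 0 5 0 0 / 0 0 0 0 0 0 / 5 0 0 0 0 0 / 0 0 22 0 0 0 / 0 0 0 0 0 0
t=5: a0@(3,2) a1@(3,2) a2@(2,0) a3@(0,0) a4@(0,0) a5@(0,3) a6@(0,0) a7@(0,0) a8@(3,2) a9@(0,0) | pheromone: 46 0 0 6 0 0 / 0 0 0 0 0 0 / 6 0 0 0 0 0 / 0 0 27 0 0 0 / 0 0 0 0 0 0
t=6: a0@(3,2) a1@(3,2) a2@(2,0) a3@(0,0) a4@(0,0) a5@(0,3) a6@(0,0) a7@(0,0) a8@(3,2) a9@(0,0) | pheromone: 55 0 0 7 0 0 / 0 0 0 0 0 0 / 7 0 0 0 0 0 / 0 0 32 0 0 0 / 0 0 0 0 0 0
t=7: a0@(3,2) a1@(3,2) a2@(2,0) a3@(0,0) a4@(0,0) a5@(0,3) a6@(0,0) a7@(0,0) a8@(3,2) a9@(0,0) | pheromone: 64 0 0 8 0 0 / 0 0 0 0 0 0 / 8 0 0 0 0 0 / 0 0 37 0 0 0 / 0 0 0 0 0 0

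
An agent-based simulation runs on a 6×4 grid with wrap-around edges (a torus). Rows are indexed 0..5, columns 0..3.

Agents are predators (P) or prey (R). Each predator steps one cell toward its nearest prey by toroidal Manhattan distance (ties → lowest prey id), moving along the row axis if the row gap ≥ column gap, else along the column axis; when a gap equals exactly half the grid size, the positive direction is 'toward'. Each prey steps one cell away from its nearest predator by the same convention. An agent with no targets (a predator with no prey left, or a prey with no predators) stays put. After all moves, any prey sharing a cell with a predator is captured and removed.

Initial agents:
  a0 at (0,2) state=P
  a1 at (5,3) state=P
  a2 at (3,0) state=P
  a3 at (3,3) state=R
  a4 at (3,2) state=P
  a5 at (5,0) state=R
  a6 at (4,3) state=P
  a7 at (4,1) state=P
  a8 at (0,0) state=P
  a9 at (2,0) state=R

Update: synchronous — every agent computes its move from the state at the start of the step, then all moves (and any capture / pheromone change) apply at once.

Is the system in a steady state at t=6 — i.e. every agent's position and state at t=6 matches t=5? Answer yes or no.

yes

t=1: a0@(0,3):P a1@(5,0):P a2@(3,3):P a3@(3,2):R a4@(3,3):P a6@(3,3):P a7@(5,1):P a8@(5,0):P a9@(1,0):R
t=2: a0@(1,3):P a1@(0,0):P a2@(3,2):P a3@(3,1):R a4@(3,2):P a6@(3,2):P a7@(4,1):P a8@(0,0):P a9@(2,0):R
t=3: a0@(2,3):P a1@(1,0):P a2@(3,1):P a3@(3,0):R a4@(3,1):P a6@(3,1):P a7@(3,1):P a8@(1,0):P a9@(3,0):R
t=4: a0@(3,3):P a1@(2,0):P a2@(3,0):P a4@(3,0):P a6@(3,0):P a7@(3,0):P a8@(2,0):P
t=5: (unchanged — steady state)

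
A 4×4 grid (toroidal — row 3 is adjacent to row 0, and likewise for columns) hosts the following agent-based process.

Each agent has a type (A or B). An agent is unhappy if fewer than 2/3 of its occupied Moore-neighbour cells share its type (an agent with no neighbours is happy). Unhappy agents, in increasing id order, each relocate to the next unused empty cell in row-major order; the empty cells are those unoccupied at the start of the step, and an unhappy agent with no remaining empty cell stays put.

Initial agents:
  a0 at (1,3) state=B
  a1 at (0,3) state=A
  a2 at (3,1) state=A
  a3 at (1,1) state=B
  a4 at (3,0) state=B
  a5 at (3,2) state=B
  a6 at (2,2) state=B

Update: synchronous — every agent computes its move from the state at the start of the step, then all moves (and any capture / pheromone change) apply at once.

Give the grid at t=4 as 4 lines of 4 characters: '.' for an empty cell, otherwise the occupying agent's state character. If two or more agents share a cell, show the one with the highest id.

B..A
A..B
BBB.
....

t=1: a0@(0,0):B a1@(0,1):A a2@(0,2):A a3@(1,1):B a4@(1,0):B a5@(1,2):B a6@(2,2):B
t=2: a0@(0,0):B a1@(0,3):A a2@(1,3):A a3@(1,1):B a4@(1,0):B a5@(2,0):B a6@(2,2):B
t=3: a0@(0,1):B a1@(0,2):A a2@(1,2):A a3@(1,1):B a4@(2,1):B a5@(2,0):B a6@(2,3):B
t=4: a0@(0,0):B a1@(0,3):A a2@(1,0):A a3@(1,3):B a4@(2,1):B a5@(2,0):B a6@(2,2):B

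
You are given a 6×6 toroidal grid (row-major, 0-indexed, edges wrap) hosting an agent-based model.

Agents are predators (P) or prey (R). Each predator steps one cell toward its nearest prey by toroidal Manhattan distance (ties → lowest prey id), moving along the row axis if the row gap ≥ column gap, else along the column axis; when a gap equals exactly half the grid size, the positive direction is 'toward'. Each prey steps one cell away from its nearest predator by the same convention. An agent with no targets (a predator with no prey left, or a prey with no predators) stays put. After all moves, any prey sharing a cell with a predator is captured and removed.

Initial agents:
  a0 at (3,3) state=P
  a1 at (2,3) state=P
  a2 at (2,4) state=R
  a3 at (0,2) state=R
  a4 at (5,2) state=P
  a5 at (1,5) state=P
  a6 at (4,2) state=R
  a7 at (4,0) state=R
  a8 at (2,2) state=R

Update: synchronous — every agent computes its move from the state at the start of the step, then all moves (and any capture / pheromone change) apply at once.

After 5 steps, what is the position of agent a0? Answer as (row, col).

(2, 1)

t=1: a0@(2,3):P a1@(2,4):P a3@(1,2):R a4@(0,2):P a5@(2,5):P a6@(3,2):R a7@(4,5):R a8@(2,1):R
t=2: a0@(1,3):P a1@(2,3):P a3@(2,2):R a4@(1,2):P a5@(3,5):P a6@(4,2):R a7@(5,5):R a8@(2,0):R
t=3: a0@(2,3):P a1@(2,2):P a3@(2,1):R a4@(2,2):P a5@(4,5):P a6@(5,2):R a7@(0,5):R a8@(1,0):R
t=4: a0@(2,2):P a1@(2,1):P a3@(2,0):R a4@(2,1):P a5@(5,5):P a6@(4,2):R a7@(1,5):R a8@(1,5):R
t=5: a0@(2,1):P a1@(2,0):P a3@(2,5):R a4@(2,0):P a5@(0,5):P a6@(5,2):R a7@(2,5):R a8@(2,5):R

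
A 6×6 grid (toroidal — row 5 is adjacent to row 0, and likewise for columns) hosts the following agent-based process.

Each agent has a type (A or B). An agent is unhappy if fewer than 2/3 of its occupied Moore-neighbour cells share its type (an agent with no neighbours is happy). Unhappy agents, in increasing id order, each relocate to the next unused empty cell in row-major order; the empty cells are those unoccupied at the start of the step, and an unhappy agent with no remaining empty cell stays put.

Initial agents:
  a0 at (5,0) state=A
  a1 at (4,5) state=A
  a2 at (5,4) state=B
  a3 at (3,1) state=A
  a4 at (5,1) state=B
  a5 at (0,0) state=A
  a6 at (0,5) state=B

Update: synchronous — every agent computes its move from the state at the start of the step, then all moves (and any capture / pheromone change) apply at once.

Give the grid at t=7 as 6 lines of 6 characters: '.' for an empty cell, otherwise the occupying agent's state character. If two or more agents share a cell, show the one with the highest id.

.AABB.
AB....
......
.A....
......
......

t=1: a0@(0,1):A a1@(0,2):A a2@(0,3):B a3@(3,1):A a4@(0,4):B a5@(1,0):A a6@(1,1):B
t=2: a0@(0,1):A a1@(0,0):A a2@(0,5):B a3@(3,1):A a4@(0,4):B a5@(1,2):A a6@(1,3):B
t=3: a0@(0,1):A a1@(0,2):A a2@(0,3):B a3@(3,1):A a4@(0,4):B a5@(1,0):A a6@(1,1):B
t=4: a0@(0,1):A a1@(0,0):A a2@(0,5):B a3@(3,1):A a4@(0,4):B a5@(1,2):A a6@(1,3):B
t=5: a0@(0,1):A a1@(0,2):A a2@(0,3):B a3@(3,1):A a4@(0,4):B a5@(1,0):A a6@(1,1):B
t=6: a0@(0,1):A a1@(0,0):A a2@(0,5):B a3@(3,1):A a4@(0,4):B a5@(1,2):A a6@(1,3):B
t=7: a0@(0,1):A a1@(0,2):A a2@(0,3):B a3@(3,1):A a4@(0,4):B a5@(1,0):A a6@(1,1):B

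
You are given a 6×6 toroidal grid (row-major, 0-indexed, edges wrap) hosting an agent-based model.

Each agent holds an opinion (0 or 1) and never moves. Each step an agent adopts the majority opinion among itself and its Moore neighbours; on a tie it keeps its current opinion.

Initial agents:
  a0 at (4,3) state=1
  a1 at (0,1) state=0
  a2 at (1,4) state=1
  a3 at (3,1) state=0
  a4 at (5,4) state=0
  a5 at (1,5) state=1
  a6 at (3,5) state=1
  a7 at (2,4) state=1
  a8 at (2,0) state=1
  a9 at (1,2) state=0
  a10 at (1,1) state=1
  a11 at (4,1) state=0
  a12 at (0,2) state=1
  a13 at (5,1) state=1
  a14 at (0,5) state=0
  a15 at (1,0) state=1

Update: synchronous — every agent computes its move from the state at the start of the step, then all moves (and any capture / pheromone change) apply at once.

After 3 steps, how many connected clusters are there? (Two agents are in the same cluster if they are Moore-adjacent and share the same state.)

2

t=1: a0@(4,3):1 a1@(0,1):1 a2@(1,4):1 a3@(3,1):0 a4@(5,4):0 a5@(1,5):1 a6@(3,5):1 a7@(2,4):1 a8@(2,0):1 a9@(1,2):0 a10@(1,1):1 a11@(4,1):0 a12@(0,2):1 a13@(5,1):1 a14@(0,5):1 a15@(1,0):1
t=2: a0@(4,3):1 a1@(0,1):1 a2@(1,4):1 a3@(3,1):0 a4@(5,4):1 a5@(1,5):1 a6@(3,5):1 a7@(2,4):1 a8@(2,0):1 a9@(1,2):1 a10@(1,1):1 a11@(4,1):0 a12@(0,2):1 a13@(5,1):1 a14@(0,5):1 a15@(1,0):1
t=3: (unchanged — steady state)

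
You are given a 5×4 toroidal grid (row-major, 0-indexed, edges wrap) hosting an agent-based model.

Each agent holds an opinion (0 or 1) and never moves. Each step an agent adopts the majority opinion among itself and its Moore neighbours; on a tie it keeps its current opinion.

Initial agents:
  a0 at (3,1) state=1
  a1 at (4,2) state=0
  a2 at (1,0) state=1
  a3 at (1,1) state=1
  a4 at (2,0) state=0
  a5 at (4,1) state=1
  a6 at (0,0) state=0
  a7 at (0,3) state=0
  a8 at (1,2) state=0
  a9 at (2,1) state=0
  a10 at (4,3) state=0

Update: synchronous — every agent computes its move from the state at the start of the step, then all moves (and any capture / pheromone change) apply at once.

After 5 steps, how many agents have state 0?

11

t=1: a0@(3,1):0 a1@(4,2):0 a2@(1,0):0 a3@(1,1):0 a4@(2,0):1 a5@(4,1):1 a6@(0,0):0 a7@(0,3):0 a8@(1,2):0 a9@(2,1):0 a10@(4,3):0
t=2: a0@(3,1):0 a1@(4,2):0 a2@(1,0):0 a3@(1,1):0 a4@(2,0):0 a5@(4,1):0 a6@(0,0):0 a7@(0,3):0 a8@(1,2):0 a9@(2,1):0 a10@(4,3):0
t=3: (unchanged — steady state)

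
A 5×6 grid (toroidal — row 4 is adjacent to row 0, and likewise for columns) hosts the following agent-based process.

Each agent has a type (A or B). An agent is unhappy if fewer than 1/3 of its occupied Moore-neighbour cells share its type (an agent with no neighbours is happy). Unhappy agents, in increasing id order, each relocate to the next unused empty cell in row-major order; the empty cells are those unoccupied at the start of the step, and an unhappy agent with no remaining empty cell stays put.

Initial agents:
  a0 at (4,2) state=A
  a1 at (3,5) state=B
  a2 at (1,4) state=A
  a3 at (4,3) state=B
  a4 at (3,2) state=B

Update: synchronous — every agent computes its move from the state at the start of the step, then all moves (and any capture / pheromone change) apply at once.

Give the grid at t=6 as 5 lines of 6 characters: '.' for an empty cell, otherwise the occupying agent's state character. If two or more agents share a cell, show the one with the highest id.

A.....
....A.
......
..B..B
...B..

t=1: a0@(0,0):A a1@(3,5):B a2@(1,4):A a3@(4,3):B a4@(3,2):B
t=2: (unchanged — steady state)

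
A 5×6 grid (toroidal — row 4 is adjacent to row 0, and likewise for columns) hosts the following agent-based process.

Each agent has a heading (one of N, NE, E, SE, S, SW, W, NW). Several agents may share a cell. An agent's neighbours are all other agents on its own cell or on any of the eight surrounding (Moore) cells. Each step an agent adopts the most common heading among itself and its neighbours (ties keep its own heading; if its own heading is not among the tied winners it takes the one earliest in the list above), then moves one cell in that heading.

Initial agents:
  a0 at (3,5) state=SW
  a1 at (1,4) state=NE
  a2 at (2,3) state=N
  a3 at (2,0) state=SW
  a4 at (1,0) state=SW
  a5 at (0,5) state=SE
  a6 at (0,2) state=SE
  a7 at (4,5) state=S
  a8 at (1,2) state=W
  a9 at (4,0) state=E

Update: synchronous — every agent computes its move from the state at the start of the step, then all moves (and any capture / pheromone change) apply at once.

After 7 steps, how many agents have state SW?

9

t=1: a0@(4,4):SW a1@(0,5):NE a2@(1,3):N a3@(3,5):SW a4@(2,5):SW a5@(1,0):SE a6@(1,3):SE a7@(0,5):S a8@(1,1):W a9@(4,1):E
t=2: a0@(0,3):SW a1@(4,0):NE a2@(0,3):N a3@(4,4):SW a4@(3,4):SW a5@(2,1):SE a6@(2,4):SE a7@(1,5):S a8@(1,0):W a9@(4,2):E
t=3: a0@(1,2):SW a1@(3,1):NE a2@(1,2):SW a3@(0,3):SW a4@(4,3):SW a5@(3,2):SE a6@(3,5):SE a7@(2,5):S a8@(1,5):W a9@(4,3):E
t=4: a0@(2,1):SW a1@(2,2):NE a2@(2,1):SW a3@(1,2):SW a4@(0,2):SW a5@(4,3):SE a6@(4,0):SE a7@(3,5):S a8@(1,4):W a9@(0,2):SW
t=5: a0@(3,0):SW a1@(3,1):SW a2@(3,0):SW a3@(2,1):SW a4@(1,1):SW a5@(0,2):SW a6@(0,1):SE a7@(4,5):S a8@(1,3):W a9@(1,1):SW
t=6: a0@(4,5):SW a1@(4,0):SW a2@(4,5):SW a3@(3,0):SW a4@(2,0):SW a5@(1,1):SW a6@(1,0):SW a7@(0,4):SW a8@(1,2):W a9@(2,0):SW
t=7: a0@(0,4):SW a1@(0,5):SW a2@(0,4):SW a3@(4,5):SW a4@(3,5):SW a5@(2,0):SW a6@(2,5):SW a7@(1,3):SW a8@(1,1):W a9@(3,5):SW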